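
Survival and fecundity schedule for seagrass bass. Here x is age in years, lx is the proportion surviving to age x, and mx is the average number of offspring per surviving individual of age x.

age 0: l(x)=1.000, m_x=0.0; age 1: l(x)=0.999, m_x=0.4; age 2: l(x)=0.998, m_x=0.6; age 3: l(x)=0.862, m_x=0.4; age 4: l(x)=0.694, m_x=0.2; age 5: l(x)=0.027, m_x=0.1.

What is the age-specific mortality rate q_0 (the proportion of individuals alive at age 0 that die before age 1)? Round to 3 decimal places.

q_0 = (l_0 − l_1) / l_0 = (1 − 0.999) / 1
     = 0.001 / 1 = 0.001 → 0.001

0.001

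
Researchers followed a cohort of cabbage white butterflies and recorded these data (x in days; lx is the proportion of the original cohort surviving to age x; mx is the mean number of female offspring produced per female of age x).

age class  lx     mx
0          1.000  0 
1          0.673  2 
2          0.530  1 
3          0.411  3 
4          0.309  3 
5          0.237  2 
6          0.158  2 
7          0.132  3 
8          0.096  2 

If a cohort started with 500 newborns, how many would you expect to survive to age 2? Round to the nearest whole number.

265

Expected survivors = N0 · l_2 = 500 × 0.530 = 265 → 265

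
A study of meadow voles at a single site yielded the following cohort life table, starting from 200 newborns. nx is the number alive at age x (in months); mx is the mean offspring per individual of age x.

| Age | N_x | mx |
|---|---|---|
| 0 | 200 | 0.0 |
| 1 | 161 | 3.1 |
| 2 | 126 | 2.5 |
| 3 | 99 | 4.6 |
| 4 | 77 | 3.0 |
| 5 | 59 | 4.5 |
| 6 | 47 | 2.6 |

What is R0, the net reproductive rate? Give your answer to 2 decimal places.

9.44

lx = nx/n0 = nx/200: 1, 0.805, 0.63, 0.495, 0.385, 0.295, 0.235
lx·mx by age: 0, 2.4955, 1.575, 2.277, 1.155, 1.3275, 0.611
R0 = Σ lx·mx = 9.441 → 9.44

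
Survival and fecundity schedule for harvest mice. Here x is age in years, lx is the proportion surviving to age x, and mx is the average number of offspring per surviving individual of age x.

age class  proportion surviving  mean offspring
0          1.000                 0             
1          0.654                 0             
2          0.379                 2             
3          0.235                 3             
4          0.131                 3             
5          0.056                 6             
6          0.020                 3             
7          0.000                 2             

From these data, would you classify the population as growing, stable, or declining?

R0 = Σ lx·mx = 0 + 0 + 0.758 + 0.705 + 0.393 + 0.336 + 0.06 + 0 = 2.252
R0 > 1, so the population is growing.

growing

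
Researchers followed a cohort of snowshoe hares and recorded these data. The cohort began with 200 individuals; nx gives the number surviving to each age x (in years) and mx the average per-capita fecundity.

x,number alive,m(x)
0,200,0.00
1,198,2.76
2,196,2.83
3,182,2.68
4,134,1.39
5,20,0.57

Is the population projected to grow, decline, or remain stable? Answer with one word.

growing

lx = nx/n0 = nx/200: 1, 0.99, 0.98, 0.91, 0.67, 0.1
R0 = Σ lx·mx = 0 + 2.7324 + 2.7734 + 2.4388 + 0.9313 + 0.057 = 8.9329
R0 > 1, so the population is growing.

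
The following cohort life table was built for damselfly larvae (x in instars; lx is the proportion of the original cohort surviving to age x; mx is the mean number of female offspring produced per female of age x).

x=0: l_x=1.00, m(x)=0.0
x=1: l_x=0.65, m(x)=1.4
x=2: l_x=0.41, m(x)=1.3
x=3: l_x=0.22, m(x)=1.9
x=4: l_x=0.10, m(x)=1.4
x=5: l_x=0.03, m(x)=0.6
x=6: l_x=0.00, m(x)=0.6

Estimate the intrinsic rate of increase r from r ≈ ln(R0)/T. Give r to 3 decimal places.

0.366

R0 = Σ lx·mx = 0 + 0.91 + 0.533 + 0.418 + 0.14 + 0.018 + 0 = 2.019
Σ x·lx·mx = 3.88; T = 3.88/2.019 = 1.92174…
r ≈ ln(R0)/T = ln(2.019)/1.92174… = 0.36561… → 0.366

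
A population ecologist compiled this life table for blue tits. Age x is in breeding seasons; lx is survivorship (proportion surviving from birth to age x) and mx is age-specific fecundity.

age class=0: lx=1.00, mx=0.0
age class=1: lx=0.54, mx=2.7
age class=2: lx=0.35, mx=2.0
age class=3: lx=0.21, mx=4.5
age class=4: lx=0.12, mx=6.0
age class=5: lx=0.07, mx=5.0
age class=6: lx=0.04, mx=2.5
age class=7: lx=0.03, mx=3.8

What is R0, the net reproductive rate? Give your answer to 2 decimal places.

lx·mx by age: 0, 1.458, 0.7, 0.945, 0.72, 0.35, 0.1, 0.114
R0 = Σ lx·mx = 4.387 → 4.39

4.39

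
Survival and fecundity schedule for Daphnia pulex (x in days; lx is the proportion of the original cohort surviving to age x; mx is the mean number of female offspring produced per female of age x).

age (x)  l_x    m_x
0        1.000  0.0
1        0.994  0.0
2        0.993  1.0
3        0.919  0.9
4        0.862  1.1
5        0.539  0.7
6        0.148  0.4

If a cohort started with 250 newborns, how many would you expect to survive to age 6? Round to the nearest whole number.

Expected survivors = N0 · l_6 = 250 × 0.148 = 37 → 37

37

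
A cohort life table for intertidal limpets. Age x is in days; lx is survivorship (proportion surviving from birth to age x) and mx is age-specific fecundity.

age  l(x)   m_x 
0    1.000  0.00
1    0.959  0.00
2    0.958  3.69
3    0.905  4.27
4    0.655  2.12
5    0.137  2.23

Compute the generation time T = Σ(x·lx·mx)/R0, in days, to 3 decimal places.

2.831

lx·mx: 0, 0, 3.53502, 3.86435, 1.3886, 0.30551 → R0 = 9.09348
x·lx·mx: 0, 0, 7.07004, 11.59305, 5.5544, 1.52755 → Σ = 25.74504
T = 25.74504 / 9.09348 = 2.831154… → 2.831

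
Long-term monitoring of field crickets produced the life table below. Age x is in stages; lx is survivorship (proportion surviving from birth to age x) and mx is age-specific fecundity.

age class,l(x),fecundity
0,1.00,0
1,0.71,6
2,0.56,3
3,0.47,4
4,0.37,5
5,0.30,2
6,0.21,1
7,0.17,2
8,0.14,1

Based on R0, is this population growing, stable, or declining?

R0 = Σ lx·mx = 0 + 4.26 + 1.68 + 1.88 + 1.85 + 0.6 + 0.21 + 0.34 + 0.14 = 10.96
R0 > 1, so the population is growing.

growing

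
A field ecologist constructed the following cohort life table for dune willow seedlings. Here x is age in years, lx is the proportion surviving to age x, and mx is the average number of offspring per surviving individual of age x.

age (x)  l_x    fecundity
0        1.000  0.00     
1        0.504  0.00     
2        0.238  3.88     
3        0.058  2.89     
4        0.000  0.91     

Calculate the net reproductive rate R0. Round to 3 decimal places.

lx·mx by age: 0, 0, 0.92344, 0.16762, 0
R0 = Σ lx·mx = 1.09106 → 1.091

1.091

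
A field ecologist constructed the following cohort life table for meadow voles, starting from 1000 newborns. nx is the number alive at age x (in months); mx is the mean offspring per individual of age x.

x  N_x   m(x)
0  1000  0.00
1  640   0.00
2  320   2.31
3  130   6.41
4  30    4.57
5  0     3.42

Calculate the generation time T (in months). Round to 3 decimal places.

2.648

lx = nx/n0 = nx/1000: 1, 0.64, 0.32, 0.13, 0.03, 0
lx·mx: 0, 0, 0.7392, 0.8333, 0.1371, 0 → R0 = 1.7096
x·lx·mx: 0, 0, 1.4784, 2.4999, 0.5484, 0 → Σ = 4.5267
T = 4.5267 / 1.7096 = 2.647812… → 2.648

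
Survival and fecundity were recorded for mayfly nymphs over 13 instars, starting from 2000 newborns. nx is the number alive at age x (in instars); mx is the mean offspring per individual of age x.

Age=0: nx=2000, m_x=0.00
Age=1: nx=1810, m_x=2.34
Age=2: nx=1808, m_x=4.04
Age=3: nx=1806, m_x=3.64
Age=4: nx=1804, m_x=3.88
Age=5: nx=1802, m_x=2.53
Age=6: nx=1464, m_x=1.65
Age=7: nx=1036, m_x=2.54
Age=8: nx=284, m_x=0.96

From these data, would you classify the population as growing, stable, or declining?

lx = nx/n0 = nx/2000: 1, 0.905, 0.904, 0.903, 0.902, 0.901, 0.732, 0.518, 0.142
R0 = Σ lx·mx = 0 + 2.1177 + 3.65216 + 3.28692 + 3.49976 + 2.27953 + 1.2078 + 1.31572 + 0.13632 = 17.49591
R0 > 1, so the population is growing.

growing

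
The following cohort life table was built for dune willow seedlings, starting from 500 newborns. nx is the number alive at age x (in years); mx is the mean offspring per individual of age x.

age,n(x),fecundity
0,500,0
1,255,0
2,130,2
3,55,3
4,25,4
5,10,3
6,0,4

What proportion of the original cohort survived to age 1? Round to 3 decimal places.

0.510

l_1 = n_1/n_0 = 255/500 = 0.51 → 0.510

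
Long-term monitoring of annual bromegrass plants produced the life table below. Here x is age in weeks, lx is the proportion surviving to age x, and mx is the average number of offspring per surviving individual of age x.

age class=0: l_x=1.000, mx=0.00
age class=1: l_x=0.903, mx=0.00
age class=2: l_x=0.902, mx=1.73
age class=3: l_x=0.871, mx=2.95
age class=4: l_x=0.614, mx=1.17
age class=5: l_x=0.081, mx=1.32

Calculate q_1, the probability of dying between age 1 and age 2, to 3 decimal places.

0.001

q_1 = (l_1 − l_2) / l_1 = (0.903 − 0.902) / 0.903
     = 0.001 / 0.903 = 0.001107… → 0.001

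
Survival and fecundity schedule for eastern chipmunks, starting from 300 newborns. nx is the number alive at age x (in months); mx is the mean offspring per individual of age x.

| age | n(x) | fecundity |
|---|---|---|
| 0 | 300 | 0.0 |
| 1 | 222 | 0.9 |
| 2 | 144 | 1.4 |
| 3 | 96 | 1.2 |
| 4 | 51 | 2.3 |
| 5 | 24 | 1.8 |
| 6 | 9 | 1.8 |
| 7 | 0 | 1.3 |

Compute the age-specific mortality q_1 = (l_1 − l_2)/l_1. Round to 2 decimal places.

0.35

lx = nx/n0 = nx/300: 1, 0.74, 0.48, 0.32, 0.17, 0.08, 0.03, 0
q_1 = (l_1 − l_2) / l_1 = (0.74 − 0.48) / 0.74
     = 0.26 / 0.74 = 0.351351… → 0.35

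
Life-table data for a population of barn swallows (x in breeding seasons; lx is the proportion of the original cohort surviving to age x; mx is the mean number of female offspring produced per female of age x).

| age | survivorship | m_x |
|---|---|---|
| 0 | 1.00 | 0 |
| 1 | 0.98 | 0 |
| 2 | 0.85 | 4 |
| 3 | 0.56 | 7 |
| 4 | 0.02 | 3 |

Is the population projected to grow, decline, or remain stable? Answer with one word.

R0 = Σ lx·mx = 0 + 0 + 3.4 + 3.92 + 0.06 = 7.38
R0 > 1, so the population is growing.

growing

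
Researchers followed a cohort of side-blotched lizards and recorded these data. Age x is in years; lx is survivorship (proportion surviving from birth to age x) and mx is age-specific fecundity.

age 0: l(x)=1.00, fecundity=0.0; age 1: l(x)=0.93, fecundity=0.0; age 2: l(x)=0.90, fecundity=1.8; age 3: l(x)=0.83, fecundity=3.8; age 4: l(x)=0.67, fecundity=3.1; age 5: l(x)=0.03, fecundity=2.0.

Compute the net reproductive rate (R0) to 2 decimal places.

lx·mx by age: 0, 0, 1.62, 3.154, 2.077, 0.06
R0 = Σ lx·mx = 6.911 → 6.91

6.91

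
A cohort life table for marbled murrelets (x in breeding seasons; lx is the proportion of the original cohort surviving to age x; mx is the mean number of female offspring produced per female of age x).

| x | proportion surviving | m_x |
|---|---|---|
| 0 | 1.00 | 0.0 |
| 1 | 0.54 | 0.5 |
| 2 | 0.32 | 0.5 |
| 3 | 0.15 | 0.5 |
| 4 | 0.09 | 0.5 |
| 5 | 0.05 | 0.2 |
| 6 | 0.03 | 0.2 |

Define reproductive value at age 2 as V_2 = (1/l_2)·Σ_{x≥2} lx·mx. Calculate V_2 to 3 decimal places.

0.925

lx·mx for x ≥ 2: 0.16, 0.075, 0.045, 0.01, 0.006 → sum = 0.296
V_2 = 0.296 / l_2 = 0.296 / 0.32 = 0.925 → 0.925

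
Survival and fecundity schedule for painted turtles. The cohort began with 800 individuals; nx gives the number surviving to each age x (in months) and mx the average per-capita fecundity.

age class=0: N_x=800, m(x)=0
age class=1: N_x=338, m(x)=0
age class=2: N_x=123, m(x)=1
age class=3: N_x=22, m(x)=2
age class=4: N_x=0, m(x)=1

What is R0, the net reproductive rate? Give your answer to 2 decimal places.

lx = nx/n0 = nx/800: 1, 0.4225, 0.15375, 0.0275, 0
lx·mx by age: 0, 0, 0.15375, 0.055, 0
R0 = Σ lx·mx = 0.20875 → 0.21

0.21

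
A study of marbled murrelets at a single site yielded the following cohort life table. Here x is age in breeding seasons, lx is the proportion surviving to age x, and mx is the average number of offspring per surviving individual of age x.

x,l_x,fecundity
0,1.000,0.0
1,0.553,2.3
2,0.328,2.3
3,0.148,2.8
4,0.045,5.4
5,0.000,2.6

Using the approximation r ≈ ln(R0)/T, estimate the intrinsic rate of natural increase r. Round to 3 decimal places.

R0 = Σ lx·mx = 0 + 1.2719 + 0.7544 + 0.4144 + 0.243 + 0 = 2.6837
Σ x·lx·mx = 4.9959; T = 4.9959/2.6837 = 1.86157…
r ≈ ln(R0)/T = ln(2.6837)/1.86157… = 0.5303… → 0.530

0.530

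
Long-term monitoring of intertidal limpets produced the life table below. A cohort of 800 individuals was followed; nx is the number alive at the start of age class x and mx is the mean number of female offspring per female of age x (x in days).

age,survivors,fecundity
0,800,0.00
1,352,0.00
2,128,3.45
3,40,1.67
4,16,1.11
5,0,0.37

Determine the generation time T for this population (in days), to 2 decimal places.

2.19

lx = nx/n0 = nx/800: 1, 0.44, 0.16, 0.05, 0.02, 0
lx·mx: 0, 0, 0.552, 0.0835, 0.0222, 0 → R0 = 0.6577
x·lx·mx: 0, 0, 1.104, 0.2505, 0.0888, 0 → Σ = 1.4433
T = 1.4433 / 0.6577 = 2.194466… → 2.19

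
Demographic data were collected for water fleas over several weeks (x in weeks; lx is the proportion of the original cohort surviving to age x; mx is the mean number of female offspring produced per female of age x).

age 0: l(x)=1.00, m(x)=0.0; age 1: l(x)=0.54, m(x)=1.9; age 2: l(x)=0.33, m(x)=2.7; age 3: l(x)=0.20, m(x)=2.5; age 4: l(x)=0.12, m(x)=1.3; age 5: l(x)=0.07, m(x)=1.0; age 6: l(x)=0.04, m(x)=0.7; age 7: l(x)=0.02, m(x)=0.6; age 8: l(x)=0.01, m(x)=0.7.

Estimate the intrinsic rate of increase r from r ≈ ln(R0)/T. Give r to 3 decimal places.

0.476

R0 = Σ lx·mx = 0 + 1.026 + 0.891 + 0.5 + 0.156 + 0.07 + 0.028 + 0.012 + 0.007 = 2.69
Σ x·lx·mx = 5.59; T = 5.59/2.69 = 2.07807…
r ≈ ln(R0)/T = ln(2.69)/2.07807… = 0.47618… → 0.476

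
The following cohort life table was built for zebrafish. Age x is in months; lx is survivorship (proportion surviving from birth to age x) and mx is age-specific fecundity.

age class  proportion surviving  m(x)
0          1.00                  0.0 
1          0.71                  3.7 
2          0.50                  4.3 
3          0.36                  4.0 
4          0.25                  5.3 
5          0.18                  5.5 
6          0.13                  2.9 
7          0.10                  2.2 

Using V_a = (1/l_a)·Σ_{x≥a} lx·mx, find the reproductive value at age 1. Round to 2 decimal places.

lx·mx for x ≥ 1: 2.627, 2.15, 1.44, 1.325, 0.99, 0.377, 0.22 → sum = 9.129
V_1 = 9.129 / l_1 = 9.129 / 0.71 = 12.857746… → 12.86

12.86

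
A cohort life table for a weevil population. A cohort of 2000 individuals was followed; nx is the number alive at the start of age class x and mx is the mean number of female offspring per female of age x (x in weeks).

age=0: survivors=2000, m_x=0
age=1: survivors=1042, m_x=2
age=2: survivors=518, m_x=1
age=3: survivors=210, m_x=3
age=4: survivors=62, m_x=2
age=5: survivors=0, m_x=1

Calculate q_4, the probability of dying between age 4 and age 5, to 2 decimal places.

lx = nx/n0 = nx/2000: 1, 0.521, 0.259, 0.105, 0.031, 0
q_4 = (l_4 − l_5) / l_4 = (0.031 − 0) / 0.031
     = 0.031 / 0.031 = 1 → 1.00

1.00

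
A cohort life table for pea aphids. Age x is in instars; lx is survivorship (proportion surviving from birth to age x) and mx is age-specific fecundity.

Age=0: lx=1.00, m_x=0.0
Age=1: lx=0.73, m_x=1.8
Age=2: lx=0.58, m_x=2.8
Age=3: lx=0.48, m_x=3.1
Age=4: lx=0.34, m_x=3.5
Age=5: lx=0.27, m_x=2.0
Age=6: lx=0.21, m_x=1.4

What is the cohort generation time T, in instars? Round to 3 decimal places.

lx·mx: 0, 1.314, 1.624, 1.488, 1.19, 0.54, 0.294 → R0 = 6.45
x·lx·mx: 0, 1.314, 3.248, 4.464, 4.76, 2.7, 1.764 → Σ = 18.25
T = 18.25 / 6.45 = 2.829457… → 2.829

2.829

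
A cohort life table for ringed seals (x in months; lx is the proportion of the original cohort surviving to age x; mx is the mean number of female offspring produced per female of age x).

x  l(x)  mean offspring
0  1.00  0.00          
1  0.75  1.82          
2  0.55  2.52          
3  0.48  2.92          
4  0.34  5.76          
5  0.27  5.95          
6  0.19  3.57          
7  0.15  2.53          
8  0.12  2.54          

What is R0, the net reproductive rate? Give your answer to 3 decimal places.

9.080

lx·mx by age: 0, 1.365, 1.386, 1.4016, 1.9584, 1.6065, 0.6783, 0.3795, 0.3048
R0 = Σ lx·mx = 9.0801 → 9.080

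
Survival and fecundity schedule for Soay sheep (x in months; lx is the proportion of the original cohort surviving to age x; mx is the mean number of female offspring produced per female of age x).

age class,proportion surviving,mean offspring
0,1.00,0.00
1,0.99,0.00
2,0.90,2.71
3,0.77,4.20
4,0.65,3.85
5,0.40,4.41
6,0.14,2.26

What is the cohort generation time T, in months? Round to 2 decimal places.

3.44

lx·mx: 0, 0, 2.439, 3.234, 2.5025, 1.764, 0.3164 → R0 = 10.2559
x·lx·mx: 0, 0, 4.878, 9.702, 10.01, 8.82, 1.8984 → Σ = 35.3084
T = 35.3084 / 10.2559 = 3.44274… → 3.44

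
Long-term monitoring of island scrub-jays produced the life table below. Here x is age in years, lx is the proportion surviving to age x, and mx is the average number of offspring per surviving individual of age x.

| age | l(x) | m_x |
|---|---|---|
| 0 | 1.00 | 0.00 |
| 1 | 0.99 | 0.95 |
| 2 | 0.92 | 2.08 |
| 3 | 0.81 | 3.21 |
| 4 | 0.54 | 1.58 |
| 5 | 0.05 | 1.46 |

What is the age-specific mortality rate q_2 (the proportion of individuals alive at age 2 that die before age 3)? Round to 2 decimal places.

q_2 = (l_2 − l_3) / l_2 = (0.92 − 0.81) / 0.92
     = 0.11 / 0.92 = 0.119565… → 0.12

0.12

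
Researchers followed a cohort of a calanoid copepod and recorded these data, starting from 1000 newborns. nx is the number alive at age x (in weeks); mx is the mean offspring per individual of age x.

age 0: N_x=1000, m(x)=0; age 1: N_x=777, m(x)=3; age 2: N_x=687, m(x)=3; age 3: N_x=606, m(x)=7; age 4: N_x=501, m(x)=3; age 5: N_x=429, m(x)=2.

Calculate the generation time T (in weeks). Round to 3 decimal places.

2.681

lx = nx/n0 = nx/1000: 1, 0.777, 0.687, 0.606, 0.501, 0.429
lx·mx: 0, 2.331, 2.061, 4.242, 1.503, 0.858 → R0 = 10.995
x·lx·mx: 0, 2.331, 4.122, 12.726, 6.012, 4.29 → Σ = 29.481
T = 29.481 / 10.995 = 2.68131… → 2.681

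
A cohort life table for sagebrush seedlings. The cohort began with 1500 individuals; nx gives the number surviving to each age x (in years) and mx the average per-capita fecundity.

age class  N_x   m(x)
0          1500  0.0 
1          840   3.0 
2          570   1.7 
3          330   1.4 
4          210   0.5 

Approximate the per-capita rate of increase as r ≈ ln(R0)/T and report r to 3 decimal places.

0.644

lx = nx/n0 = nx/1500: 1, 0.56, 0.38, 0.22, 0.14
R0 = Σ lx·mx = 0 + 1.68 + 0.646 + 0.308 + 0.07 = 2.704
Σ x·lx·mx = 4.176; T = 4.176/2.704 = 1.54438…
r ≈ ln(R0)/T = ln(2.704)/1.54438… = 0.6441… → 0.644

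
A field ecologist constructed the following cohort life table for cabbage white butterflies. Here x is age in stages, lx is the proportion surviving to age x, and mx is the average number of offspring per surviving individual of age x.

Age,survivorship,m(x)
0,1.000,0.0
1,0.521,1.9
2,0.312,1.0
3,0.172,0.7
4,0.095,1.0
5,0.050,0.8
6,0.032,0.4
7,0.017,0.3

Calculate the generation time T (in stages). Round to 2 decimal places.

lx·mx: 0, 0.9899, 0.312, 0.1204, 0.095, 0.04, 0.0128, 0.0051 → R0 = 1.5752
x·lx·mx: 0, 0.9899, 0.624, 0.3612, 0.38, 0.2, 0.0768, 0.0357 → Σ = 2.6676
T = 2.6676 / 1.5752 = 1.693499… → 1.69

1.69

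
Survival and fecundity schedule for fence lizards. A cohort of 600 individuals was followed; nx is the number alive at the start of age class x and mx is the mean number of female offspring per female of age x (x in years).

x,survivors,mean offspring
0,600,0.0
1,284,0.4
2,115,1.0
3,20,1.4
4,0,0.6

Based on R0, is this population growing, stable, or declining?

declining

lx = nx/n0 = nx/600: 1, 0.47333…, 0.19167…, 0.03333…, 0
R0 = Σ lx·mx = 0 + 0.189333… + 0.191667… + 0.046667… + 0 = 0.427667…
R0 < 1, so the population is declining.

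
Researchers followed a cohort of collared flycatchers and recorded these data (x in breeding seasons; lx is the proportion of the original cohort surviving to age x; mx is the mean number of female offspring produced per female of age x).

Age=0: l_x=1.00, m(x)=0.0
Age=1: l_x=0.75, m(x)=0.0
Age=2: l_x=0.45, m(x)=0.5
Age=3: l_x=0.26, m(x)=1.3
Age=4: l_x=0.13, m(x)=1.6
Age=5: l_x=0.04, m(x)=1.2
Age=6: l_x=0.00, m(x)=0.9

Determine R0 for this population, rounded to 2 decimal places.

lx·mx by age: 0, 0, 0.225, 0.338, 0.208, 0.048, 0
R0 = Σ lx·mx = 0.819 → 0.82

0.82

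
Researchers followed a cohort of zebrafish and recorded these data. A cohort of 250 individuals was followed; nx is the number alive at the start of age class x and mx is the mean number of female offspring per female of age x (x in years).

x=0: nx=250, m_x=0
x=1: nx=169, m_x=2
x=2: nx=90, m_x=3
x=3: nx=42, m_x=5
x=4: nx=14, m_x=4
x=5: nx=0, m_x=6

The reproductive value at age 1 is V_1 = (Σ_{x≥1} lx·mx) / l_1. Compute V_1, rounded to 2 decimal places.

5.17

lx = nx/n0 = nx/250: 1, 0.676, 0.36, 0.168, 0.056, 0
lx·mx for x ≥ 1: 1.352, 1.08, 0.84, 0.224, 0 → sum = 3.496
V_1 = 3.496 / l_1 = 3.496 / 0.676 = 5.171598… → 5.17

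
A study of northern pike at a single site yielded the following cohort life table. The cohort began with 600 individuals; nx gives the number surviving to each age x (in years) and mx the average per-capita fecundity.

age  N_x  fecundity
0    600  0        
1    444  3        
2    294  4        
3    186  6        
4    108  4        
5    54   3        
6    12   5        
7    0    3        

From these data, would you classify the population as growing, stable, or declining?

growing

lx = nx/n0 = nx/600: 1, 0.74, 0.49, 0.31, 0.18, 0.09, 0.02, 0
R0 = Σ lx·mx = 0 + 2.22 + 1.96 + 1.86 + 0.72 + 0.27 + 0.1 + 0 = 7.13
R0 > 1, so the population is growing.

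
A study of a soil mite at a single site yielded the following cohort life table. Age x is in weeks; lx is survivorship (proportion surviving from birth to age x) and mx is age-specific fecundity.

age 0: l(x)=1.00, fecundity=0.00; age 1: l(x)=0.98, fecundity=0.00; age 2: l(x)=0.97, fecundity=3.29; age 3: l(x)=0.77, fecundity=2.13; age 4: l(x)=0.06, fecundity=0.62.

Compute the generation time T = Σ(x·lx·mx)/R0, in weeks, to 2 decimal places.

2.35

lx·mx: 0, 0, 3.1913, 1.6401, 0.0372 → R0 = 4.8686
x·lx·mx: 0, 0, 6.3826, 4.9203, 0.1488 → Σ = 11.4517
T = 11.4517 / 4.8686 = 2.352155… → 2.35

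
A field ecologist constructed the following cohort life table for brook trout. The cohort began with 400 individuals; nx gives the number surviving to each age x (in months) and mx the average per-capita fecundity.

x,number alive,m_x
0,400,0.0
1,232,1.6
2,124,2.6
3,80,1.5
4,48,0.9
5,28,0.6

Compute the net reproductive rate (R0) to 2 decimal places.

lx = nx/n0 = nx/400: 1, 0.58, 0.31, 0.2, 0.12, 0.07
lx·mx by age: 0, 0.928, 0.806, 0.3, 0.108, 0.042
R0 = Σ lx·mx = 2.184 → 2.18

2.18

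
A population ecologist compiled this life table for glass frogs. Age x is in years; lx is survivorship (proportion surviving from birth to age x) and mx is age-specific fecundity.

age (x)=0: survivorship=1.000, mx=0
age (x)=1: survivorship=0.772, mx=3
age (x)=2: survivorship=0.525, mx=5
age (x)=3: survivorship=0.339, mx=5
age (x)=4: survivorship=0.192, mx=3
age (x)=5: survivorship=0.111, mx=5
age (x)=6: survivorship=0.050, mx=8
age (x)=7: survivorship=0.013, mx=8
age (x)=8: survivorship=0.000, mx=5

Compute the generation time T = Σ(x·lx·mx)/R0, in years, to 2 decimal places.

2.52

lx·mx: 0, 2.316, 2.625, 1.695, 0.576, 0.555, 0.4, 0.104, 0 → R0 = 8.271
x·lx·mx: 0, 2.316, 5.25, 5.085, 2.304, 2.775, 2.4, 0.728, 0 → Σ = 20.858
T = 20.858 / 8.271 = 2.521823… → 2.52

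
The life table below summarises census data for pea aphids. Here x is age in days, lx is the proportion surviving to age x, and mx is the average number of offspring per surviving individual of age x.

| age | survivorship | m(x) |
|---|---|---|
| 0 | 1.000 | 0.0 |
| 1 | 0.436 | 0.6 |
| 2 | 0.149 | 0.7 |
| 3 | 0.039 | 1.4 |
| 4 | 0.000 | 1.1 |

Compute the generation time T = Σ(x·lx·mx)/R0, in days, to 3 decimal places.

lx·mx: 0, 0.2616, 0.1043, 0.0546, 0 → R0 = 0.4205
x·lx·mx: 0, 0.2616, 0.2086, 0.1638, 0 → Σ = 0.634
T = 0.634 / 0.4205 = 1.507729… → 1.508

1.508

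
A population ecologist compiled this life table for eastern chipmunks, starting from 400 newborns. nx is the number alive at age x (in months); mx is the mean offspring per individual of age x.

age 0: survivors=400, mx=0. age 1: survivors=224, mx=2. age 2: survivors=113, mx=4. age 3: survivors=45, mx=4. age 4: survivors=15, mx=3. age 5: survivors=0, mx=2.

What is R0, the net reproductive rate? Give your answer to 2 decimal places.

lx = nx/n0 = nx/400: 1, 0.56, 0.2825, 0.1125, 0.0375, 0
lx·mx by age: 0, 1.12, 1.13, 0.45, 0.1125, 0
R0 = Σ lx·mx = 2.8125 → 2.81

2.81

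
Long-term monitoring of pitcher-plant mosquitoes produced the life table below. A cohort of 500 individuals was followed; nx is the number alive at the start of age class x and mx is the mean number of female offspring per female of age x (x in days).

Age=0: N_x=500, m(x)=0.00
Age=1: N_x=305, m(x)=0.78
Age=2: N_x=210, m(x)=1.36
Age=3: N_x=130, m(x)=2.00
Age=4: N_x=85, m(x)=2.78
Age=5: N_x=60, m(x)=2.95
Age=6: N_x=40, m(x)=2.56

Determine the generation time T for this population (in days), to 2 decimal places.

lx = nx/n0 = nx/500: 1, 0.61, 0.42, 0.26, 0.17, 0.12, 0.08
lx·mx: 0, 0.4758, 0.5712, 0.52, 0.4726, 0.354, 0.2048 → R0 = 2.5984
x·lx·mx: 0, 0.4758, 1.1424, 1.56, 1.8904, 1.77, 1.2288 → Σ = 8.0674
T = 8.0674 / 2.5984 = 3.104757… → 3.10

3.10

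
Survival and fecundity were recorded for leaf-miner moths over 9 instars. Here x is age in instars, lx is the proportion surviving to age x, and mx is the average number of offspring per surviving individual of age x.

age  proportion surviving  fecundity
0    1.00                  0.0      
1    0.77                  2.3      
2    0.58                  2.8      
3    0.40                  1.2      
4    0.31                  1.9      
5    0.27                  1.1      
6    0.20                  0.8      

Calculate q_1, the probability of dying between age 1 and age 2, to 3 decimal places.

q_1 = (l_1 − l_2) / l_1 = (0.77 − 0.58) / 0.77
     = 0.19 / 0.77 = 0.246753… → 0.247

0.247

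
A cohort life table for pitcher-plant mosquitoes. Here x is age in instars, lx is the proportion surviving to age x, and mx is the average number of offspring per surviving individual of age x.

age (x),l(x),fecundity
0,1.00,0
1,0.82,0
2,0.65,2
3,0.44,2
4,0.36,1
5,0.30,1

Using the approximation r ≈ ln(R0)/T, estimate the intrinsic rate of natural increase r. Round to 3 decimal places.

R0 = Σ lx·mx = 0 + 0 + 1.3 + 0.88 + 0.36 + 0.3 = 2.84
Σ x·lx·mx = 8.18; T = 8.18/2.84 = 2.88028…
r ≈ ln(R0)/T = ln(2.84)/2.88028… = 0.3624… → 0.362

0.362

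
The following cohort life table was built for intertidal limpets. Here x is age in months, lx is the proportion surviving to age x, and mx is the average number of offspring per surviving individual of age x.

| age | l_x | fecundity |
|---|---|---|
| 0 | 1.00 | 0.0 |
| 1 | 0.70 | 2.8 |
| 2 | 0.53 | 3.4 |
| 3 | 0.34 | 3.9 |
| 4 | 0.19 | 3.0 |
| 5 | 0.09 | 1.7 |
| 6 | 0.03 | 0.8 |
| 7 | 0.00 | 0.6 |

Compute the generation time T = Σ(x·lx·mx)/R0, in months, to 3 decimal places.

lx·mx: 0, 1.96, 1.802, 1.326, 0.57, 0.153, 0.024, 0 → R0 = 5.835
x·lx·mx: 0, 1.96, 3.604, 3.978, 2.28, 0.765, 0.144, 0 → Σ = 12.731
T = 12.731 / 5.835 = 2.181834… → 2.182

2.182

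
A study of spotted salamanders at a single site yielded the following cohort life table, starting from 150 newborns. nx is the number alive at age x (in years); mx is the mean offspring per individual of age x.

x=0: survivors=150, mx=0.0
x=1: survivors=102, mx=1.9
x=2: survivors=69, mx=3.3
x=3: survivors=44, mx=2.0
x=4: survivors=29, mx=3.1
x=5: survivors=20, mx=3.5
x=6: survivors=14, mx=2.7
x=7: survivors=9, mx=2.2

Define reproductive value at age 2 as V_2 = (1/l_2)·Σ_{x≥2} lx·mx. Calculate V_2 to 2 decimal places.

lx = nx/n0 = nx/150: 1, 0.68, 0.46, 0.29333…, 0.19333…, 0.13333…, 0.09333…, 0.06
lx·mx for x ≥ 2: 1.518, 0.586667…, 0.599333…, 0.466667…, 0.252…, 0.132 → sum = 3.554667…
V_2 = 3.554667… / l_2 = 3.554667… / 0.46 = 7.727536… → 7.73

7.73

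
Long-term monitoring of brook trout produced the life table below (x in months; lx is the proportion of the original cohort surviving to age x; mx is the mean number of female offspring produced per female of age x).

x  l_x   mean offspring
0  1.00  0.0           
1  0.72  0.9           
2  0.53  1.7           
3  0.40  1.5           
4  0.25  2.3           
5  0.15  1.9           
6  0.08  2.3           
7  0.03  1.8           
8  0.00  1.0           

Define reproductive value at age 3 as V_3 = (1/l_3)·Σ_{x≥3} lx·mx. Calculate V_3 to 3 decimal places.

lx·mx for x ≥ 3: 0.6, 0.575, 0.285, 0.184, 0.054, 0 → sum = 1.698
V_3 = 1.698 / l_3 = 1.698 / 0.4 = 4.245 → 4.245

4.245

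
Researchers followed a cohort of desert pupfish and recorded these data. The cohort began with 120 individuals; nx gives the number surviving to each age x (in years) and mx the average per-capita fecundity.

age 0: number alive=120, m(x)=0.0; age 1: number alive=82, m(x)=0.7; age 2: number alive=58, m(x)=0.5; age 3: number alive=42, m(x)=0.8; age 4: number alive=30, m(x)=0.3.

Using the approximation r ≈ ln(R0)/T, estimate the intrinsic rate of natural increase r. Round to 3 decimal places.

lx = nx/n0 = nx/120: 1, 0.68333…, 0.48333…, 0.35, 0.25
R0 = Σ lx·mx = 0 + 0.47833… + 0.24167… + 0.28 + 0.075 = 1.075…
Σ x·lx·mx = 2.101667…; T = 2.101667…/1.075… = 1.95504…
r ≈ ln(R0)/T = ln(1.075…)/1.95504… = 0.03699… → 0.037

0.037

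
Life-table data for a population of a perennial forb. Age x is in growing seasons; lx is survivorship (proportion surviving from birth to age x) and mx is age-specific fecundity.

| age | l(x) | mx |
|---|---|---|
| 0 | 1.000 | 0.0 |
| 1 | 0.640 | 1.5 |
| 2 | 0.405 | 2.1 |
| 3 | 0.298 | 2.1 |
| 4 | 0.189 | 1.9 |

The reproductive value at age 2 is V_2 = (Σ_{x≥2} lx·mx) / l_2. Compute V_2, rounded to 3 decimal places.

4.532

lx·mx for x ≥ 2: 0.8505, 0.6258, 0.3591 → sum = 1.8354
V_2 = 1.8354 / l_2 = 1.8354 / 0.405 = 4.531852… → 4.532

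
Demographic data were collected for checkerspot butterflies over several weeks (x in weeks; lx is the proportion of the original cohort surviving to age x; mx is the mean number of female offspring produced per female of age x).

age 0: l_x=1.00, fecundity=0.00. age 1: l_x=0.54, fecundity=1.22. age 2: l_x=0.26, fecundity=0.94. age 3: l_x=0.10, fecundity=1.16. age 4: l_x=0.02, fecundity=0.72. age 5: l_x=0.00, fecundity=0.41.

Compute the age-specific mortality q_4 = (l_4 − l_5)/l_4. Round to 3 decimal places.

q_4 = (l_4 − l_5) / l_4 = (0.02 − 0) / 0.02
     = 0.02 / 0.02 = 1 → 1.000

1.000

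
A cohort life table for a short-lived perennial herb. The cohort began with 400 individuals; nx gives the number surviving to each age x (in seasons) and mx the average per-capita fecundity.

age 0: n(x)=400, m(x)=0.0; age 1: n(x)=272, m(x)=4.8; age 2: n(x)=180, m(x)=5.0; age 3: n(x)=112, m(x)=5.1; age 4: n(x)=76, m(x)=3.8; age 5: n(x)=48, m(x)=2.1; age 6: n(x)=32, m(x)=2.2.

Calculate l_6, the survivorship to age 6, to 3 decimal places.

0.080

l_6 = n_6/n_0 = 32/400 = 0.08 → 0.080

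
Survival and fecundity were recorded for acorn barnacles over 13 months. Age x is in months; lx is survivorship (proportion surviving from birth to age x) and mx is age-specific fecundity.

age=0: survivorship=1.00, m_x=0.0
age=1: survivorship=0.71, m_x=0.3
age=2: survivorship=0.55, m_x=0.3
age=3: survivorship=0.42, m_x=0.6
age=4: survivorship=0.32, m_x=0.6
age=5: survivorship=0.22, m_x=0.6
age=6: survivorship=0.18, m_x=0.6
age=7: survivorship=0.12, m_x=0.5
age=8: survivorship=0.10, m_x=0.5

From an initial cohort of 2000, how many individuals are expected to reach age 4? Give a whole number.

640

Expected survivors = N0 · l_4 = 2000 × 0.32 = 640 → 640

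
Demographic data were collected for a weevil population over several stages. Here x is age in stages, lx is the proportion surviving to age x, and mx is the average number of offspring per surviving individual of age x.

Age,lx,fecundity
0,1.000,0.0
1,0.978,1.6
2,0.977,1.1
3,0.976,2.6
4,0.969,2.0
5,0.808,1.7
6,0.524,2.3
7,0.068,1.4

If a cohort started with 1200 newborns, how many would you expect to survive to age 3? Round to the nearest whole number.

1171

Expected survivors = N0 · l_3 = 1200 × 0.976 = 1171.2 → 1171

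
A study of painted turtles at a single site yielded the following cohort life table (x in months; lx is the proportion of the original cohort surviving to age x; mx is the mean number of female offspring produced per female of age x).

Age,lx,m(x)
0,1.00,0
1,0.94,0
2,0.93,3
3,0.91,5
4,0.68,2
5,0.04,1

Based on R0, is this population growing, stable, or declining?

growing

R0 = Σ lx·mx = 0 + 0 + 2.79 + 4.55 + 1.36 + 0.04 = 8.74
R0 > 1, so the population is growing.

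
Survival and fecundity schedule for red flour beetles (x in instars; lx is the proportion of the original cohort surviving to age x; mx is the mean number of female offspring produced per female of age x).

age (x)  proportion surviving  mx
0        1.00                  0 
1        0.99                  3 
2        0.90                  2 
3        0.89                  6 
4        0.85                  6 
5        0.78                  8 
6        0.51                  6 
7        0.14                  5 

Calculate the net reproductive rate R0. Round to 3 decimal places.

25.210

lx·mx by age: 0, 2.97, 1.8, 5.34, 5.1, 6.24, 3.06, 0.7
R0 = Σ lx·mx = 25.21 → 25.210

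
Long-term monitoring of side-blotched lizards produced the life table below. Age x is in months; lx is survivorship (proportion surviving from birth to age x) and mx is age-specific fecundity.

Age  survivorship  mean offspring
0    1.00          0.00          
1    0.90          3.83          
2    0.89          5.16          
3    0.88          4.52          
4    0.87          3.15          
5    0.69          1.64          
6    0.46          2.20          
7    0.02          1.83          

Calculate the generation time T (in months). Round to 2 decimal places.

2.81

lx·mx: 0, 3.447, 4.5924, 3.9776, 2.7405, 1.1316, 1.012, 0.0366 → R0 = 16.9377
x·lx·mx: 0, 3.447, 9.1848, 11.9328, 10.962, 5.658, 6.072, 0.2562 → Σ = 47.5128
T = 47.5128 / 16.9377 = 2.805151… → 2.81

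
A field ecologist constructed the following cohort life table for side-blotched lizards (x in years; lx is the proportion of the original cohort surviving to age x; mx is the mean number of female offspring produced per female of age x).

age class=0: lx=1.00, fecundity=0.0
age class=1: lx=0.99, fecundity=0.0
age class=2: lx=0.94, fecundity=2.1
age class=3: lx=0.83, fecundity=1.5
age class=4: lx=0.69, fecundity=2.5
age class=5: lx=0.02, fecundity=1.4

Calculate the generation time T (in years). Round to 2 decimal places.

lx·mx: 0, 0, 1.974, 1.245, 1.725, 0.028 → R0 = 4.972
x·lx·mx: 0, 0, 3.948, 3.735, 6.9, 0.14 → Σ = 14.723
T = 14.723 / 4.972 = 2.961183… → 2.96

2.96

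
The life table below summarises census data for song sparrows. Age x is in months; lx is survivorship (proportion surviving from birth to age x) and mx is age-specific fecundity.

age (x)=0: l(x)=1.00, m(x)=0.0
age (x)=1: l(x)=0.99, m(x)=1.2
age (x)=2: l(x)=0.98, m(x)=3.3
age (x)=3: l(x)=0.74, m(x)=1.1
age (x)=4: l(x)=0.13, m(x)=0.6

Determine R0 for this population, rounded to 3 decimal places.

5.314

lx·mx by age: 0, 1.188, 3.234, 0.814, 0.078
R0 = Σ lx·mx = 5.314 → 5.314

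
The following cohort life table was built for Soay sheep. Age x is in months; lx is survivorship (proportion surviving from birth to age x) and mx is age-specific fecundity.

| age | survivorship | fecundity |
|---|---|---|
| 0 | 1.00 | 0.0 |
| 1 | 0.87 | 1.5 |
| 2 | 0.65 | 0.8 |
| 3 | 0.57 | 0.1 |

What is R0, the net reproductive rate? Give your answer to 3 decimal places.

1.882

lx·mx by age: 0, 1.305, 0.52, 0.057
R0 = Σ lx·mx = 1.882 → 1.882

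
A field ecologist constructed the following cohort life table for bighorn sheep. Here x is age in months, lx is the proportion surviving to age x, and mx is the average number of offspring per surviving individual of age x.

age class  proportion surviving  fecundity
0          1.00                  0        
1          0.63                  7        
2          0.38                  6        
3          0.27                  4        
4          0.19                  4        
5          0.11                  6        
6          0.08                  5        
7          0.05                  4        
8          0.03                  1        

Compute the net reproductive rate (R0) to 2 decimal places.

lx·mx by age: 0, 4.41, 2.28, 1.08, 0.76, 0.66, 0.4, 0.2, 0.03
R0 = Σ lx·mx = 9.82 → 9.82

9.82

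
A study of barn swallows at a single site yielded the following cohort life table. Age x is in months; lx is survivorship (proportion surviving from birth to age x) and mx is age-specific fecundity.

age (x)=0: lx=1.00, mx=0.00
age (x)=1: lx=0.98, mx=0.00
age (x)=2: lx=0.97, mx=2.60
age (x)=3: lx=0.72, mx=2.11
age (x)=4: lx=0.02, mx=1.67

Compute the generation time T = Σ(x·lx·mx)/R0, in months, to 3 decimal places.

2.389

lx·mx: 0, 0, 2.522, 1.5192, 0.0334 → R0 = 4.0746
x·lx·mx: 0, 0, 5.044, 4.5576, 0.1336 → Σ = 9.7352
T = 9.7352 / 4.0746 = 2.389241… → 2.389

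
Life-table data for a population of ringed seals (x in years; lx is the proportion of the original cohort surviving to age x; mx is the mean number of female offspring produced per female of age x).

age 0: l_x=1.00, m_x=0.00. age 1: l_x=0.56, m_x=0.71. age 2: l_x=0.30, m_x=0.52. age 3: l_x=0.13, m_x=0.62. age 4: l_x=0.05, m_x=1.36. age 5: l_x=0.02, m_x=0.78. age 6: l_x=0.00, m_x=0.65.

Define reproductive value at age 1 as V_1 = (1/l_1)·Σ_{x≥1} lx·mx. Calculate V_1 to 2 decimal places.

1.28

lx·mx for x ≥ 1: 0.3976, 0.156, 0.0806, 0.068, 0.0156, 0 → sum = 0.7178
V_1 = 0.7178 / l_1 = 0.7178 / 0.56 = 1.281786… → 1.28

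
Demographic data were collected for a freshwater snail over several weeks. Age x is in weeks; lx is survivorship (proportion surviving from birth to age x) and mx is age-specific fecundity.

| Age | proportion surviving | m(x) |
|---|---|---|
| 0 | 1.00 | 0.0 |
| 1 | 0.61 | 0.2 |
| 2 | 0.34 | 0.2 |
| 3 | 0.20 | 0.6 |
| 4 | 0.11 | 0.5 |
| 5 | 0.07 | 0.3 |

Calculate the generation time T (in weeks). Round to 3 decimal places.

2.443

lx·mx: 0, 0.122, 0.068, 0.12, 0.055, 0.021 → R0 = 0.386
x·lx·mx: 0, 0.122, 0.136, 0.36, 0.22, 0.105 → Σ = 0.943
T = 0.943 / 0.386 = 2.443005… → 2.443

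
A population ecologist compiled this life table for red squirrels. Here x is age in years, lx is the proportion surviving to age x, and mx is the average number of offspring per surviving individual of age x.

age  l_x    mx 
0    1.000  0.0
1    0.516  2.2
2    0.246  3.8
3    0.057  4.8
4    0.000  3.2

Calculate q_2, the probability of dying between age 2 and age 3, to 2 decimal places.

0.77

q_2 = (l_2 − l_3) / l_2 = (0.246 − 0.057) / 0.246
     = 0.189 / 0.246 = 0.768293… → 0.77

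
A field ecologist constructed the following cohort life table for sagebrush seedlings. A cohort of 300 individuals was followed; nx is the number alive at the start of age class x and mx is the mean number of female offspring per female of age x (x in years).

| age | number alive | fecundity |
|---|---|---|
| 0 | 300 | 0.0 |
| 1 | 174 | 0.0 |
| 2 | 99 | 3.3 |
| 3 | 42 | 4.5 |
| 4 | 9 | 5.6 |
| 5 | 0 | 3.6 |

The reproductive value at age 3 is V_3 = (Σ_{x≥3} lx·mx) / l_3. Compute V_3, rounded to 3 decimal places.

lx = nx/n0 = nx/300: 1, 0.58, 0.33, 0.14, 0.03, 0
lx·mx for x ≥ 3: 0.63, 0.168, 0 → sum = 0.798
V_3 = 0.798 / l_3 = 0.798 / 0.14 = 5.7 → 5.700

5.700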